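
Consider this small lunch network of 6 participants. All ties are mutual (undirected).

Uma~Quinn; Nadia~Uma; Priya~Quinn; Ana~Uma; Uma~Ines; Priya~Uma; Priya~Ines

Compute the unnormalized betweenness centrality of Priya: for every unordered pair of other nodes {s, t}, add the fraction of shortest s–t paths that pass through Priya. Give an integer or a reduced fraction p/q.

1/2

Pairs whose geodesics pass through Priya — Quinn–Ines: 1/2.
All other pairs contribute 0.
Summing the contributions gives betweenness(Priya) = 1/2.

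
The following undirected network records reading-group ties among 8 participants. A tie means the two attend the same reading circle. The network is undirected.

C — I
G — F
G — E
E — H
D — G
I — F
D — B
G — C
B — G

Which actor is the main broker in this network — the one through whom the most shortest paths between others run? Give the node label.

Unnormalized betweenness of each node: B:0, C:5/2, D:0, E:6, F:5/2, G:33/2, H:0, I:1/2.
G has the largest value, 33/2, making it the main broker — the node through which the most shortest paths run.

G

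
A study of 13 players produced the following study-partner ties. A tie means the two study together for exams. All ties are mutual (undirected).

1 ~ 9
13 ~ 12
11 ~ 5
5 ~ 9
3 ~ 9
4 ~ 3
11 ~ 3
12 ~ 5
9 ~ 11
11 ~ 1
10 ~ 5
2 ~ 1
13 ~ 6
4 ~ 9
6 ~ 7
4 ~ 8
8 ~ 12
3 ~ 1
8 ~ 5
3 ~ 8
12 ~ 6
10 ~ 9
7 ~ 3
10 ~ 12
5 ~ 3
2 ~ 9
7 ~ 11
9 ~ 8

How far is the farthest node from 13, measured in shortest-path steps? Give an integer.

4

Distances from 13: 1:4, 2:4, 3:3, 4:3, 5:2, 6:1, 7:2, 8:2, 9:3, 10:2, 11:3, 12:1.
The largest is 4 (to 1 and 2), so the eccentricity of 13 is 4.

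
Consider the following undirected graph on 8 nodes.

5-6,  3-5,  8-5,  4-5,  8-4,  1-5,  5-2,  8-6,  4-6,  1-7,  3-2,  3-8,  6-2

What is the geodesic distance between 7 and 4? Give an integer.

3

One shortest route is 7 – 1 – 5 – 4, which uses 3 edges, and at distance 2 from 7 we only reach {5}, which does not include 4. So d(7,4) = 3.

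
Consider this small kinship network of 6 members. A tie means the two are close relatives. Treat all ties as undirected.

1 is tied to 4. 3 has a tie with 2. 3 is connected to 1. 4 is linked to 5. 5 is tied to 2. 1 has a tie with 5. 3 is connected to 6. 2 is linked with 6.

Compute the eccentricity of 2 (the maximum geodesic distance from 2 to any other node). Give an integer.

2

Distances from 2: 1:2, 3:1, 4:2, 5:1, 6:1.
The largest is 2 (to 1 and 4), so the eccentricity of 2 is 2.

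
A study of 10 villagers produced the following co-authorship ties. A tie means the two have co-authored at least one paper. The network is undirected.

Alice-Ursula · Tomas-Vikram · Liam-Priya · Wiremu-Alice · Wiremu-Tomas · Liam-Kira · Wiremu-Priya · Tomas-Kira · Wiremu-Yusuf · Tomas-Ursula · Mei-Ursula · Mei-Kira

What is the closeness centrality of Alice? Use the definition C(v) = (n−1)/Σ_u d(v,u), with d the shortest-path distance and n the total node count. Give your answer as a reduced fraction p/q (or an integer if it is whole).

9/19

Distances from Alice: Kira:3, Liam:3, Mei:2, Priya:2, Tomas:2, Ursula:1, Vikram:3, Wiremu:1, Yusuf:2. Sum = 19.
n = 10, so closeness = 9/19.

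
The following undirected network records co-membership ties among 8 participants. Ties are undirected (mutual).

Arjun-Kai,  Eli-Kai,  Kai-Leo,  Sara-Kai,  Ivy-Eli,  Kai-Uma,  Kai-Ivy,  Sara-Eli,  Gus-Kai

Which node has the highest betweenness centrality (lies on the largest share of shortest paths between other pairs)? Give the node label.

Unnormalized betweenness of each node: Arjun:0, Eli:1/2, Gus:0, Ivy:0, Kai:37/2, Leo:0, Sara:0, Uma:0.
Kai has the largest value, 37/2, making it the main broker — the node through which the most shortest paths run.

Kai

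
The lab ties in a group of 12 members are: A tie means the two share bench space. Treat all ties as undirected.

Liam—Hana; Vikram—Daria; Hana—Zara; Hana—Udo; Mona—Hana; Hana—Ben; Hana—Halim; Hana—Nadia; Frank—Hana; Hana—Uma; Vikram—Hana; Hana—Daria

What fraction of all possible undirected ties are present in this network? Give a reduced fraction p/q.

2/11

There are 12 edges and 12 nodes, so the maximum possible is C(12,2) = 66.
Density = 12/66 = 2/11.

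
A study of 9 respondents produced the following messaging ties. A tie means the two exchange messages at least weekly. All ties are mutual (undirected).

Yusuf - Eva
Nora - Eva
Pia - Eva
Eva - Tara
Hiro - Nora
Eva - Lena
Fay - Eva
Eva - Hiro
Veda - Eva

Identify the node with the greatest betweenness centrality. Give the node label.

Unnormalized betweenness of each node: Eva:27, Fay:0, Hiro:0, Lena:0, Nora:0, Pia:0, Tara:0, Veda:0, Yusuf:0.
Eva has the largest value, 27, making it the main broker — the node through which the most shortest paths run.

Eva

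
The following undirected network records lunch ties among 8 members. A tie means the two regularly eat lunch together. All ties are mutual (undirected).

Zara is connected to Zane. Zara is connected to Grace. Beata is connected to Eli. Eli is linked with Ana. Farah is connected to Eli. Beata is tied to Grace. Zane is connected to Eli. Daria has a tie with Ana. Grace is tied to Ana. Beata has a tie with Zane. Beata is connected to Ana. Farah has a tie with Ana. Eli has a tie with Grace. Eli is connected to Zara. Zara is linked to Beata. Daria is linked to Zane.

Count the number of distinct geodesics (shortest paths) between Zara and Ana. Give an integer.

3

The shortest distance is 2. The length-2 paths are: Zara–Eli–Ana; Zara–Grace–Ana; Zara–Beata–Ana.
That gives 3 distinct shortest paths.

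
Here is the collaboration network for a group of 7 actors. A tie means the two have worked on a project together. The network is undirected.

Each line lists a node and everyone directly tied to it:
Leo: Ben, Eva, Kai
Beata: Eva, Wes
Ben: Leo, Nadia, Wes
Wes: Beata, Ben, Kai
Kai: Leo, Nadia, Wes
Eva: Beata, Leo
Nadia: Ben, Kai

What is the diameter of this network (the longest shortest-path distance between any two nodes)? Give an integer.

3

Eccentricity of each node (its greatest distance to any other): Beata:3, Ben:2, Eva:3, Kai:2, Leo:2, Nadia:3, Wes:2.
The maximum eccentricity is 3, realized for instance by the pair Nadia–Beata via Nadia – Ben – Wes – Beata. So the diameter is 3.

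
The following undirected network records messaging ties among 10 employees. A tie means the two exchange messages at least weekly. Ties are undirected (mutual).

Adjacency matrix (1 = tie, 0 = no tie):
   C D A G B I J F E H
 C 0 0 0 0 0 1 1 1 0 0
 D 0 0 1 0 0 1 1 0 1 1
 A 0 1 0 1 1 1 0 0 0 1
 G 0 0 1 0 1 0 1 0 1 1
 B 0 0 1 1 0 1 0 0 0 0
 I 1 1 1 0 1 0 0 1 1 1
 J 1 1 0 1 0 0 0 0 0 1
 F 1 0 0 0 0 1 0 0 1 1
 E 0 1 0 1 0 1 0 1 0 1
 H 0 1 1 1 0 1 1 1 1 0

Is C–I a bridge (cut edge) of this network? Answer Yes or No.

No

Even without that edge, C still reaches I via C – F – I, so the network stays connected. Not a bridge.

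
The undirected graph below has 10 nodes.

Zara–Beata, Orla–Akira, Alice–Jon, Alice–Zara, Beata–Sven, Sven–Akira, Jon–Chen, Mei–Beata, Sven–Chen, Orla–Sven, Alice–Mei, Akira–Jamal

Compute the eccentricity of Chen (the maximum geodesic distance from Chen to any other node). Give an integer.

Distances from Chen: Akira:2, Alice:2, Beata:2, Jamal:3, Jon:1, Mei:3, Orla:2, Sven:1, Zara:3.
The largest is 3 (to Mei, Zara, and Jamal), so the eccentricity of Chen is 3.

3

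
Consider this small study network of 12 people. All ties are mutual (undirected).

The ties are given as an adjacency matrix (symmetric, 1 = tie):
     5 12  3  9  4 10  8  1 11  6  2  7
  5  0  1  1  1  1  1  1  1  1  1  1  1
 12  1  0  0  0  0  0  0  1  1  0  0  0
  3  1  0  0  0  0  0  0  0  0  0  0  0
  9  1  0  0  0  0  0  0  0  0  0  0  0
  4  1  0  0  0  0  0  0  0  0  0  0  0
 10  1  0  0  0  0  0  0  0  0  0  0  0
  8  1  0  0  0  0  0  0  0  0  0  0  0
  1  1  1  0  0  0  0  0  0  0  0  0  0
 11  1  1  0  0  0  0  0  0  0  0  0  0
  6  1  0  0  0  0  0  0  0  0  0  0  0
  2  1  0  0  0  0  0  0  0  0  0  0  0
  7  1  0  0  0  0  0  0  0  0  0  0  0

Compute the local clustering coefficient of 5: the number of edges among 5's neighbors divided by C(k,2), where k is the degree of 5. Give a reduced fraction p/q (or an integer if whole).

2/55

5's neighbors: 1, 2, 3, 4, 6, 7, 8, 9, 10, 11, and 12 (k = 11).
Possible neighbor pairs: C(11,2) = 55. Edges among them: 1–12, 11–12 → e = 2.
Clustering(5) = 2/55.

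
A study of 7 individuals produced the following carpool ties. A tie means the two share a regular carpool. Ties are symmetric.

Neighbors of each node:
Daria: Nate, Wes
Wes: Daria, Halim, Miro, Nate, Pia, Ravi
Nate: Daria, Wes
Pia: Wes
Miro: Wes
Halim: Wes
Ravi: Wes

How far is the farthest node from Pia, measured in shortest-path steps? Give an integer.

Distances from Pia: Daria:2, Halim:2, Miro:2, Nate:2, Ravi:2, Wes:1.
The largest is 2 (to Daria, Halim, Ravi, Miro, and Nate), so the eccentricity of Pia is 2.

2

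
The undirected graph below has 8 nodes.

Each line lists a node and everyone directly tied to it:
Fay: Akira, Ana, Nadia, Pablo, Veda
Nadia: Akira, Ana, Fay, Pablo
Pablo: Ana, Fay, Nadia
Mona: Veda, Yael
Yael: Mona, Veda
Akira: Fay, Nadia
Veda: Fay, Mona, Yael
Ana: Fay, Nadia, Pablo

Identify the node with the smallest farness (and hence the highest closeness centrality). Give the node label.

Fay

Farness (sum of distances to all others) for each node — Akira:14, Ana:13, Fay:9, Mona:16, Nadia:12, Pablo:13, Veda:11, Yael:16.
The smallest farness is 9, for Fay, so Fay has the highest closeness.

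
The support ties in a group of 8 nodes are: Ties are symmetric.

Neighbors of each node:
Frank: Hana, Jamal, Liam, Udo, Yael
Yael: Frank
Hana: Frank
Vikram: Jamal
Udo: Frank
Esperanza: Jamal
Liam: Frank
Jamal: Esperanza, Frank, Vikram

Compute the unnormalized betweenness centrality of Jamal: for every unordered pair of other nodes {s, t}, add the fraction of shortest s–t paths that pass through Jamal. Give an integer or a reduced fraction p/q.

11

Pairs whose geodesics pass through Jamal — Vikram–Liam: 1; Vikram–Frank: 1; Vikram–Udo: 1; Vikram–Esperanza: 1; Vikram–Hana: 1; Vikram–Yael: 1; Liam–Esperanza: 1; Frank–Esperanza: 1; Udo–Esperanza: 1; Esperanza–Hana: 1; Esperanza–Yael: 1.
All other pairs contribute 0.
Summing the contributions gives betweenness(Jamal) = 11.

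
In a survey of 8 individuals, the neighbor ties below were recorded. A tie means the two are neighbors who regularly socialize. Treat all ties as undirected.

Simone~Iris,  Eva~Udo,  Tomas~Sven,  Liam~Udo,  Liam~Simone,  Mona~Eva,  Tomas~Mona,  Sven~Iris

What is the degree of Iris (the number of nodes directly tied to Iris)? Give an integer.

2

Iris is directly tied to Simone and Sven. That is 2 neighbors, so the degree of Iris is 2.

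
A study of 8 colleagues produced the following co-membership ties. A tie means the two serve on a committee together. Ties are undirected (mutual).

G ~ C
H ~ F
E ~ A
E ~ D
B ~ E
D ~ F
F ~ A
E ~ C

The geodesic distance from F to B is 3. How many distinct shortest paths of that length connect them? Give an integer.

2

The shortest distance is 3. The length-3 paths are: F–A–E–B; F–D–E–B.
That gives 2 distinct shortest paths.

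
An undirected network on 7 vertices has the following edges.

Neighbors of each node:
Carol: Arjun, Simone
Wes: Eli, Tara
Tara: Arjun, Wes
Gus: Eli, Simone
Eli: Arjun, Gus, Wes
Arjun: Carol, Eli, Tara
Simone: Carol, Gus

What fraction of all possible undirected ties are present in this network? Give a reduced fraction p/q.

There are 8 edges and 7 nodes, so the maximum possible is C(7,2) = 21.
Density = 8/21.

8/21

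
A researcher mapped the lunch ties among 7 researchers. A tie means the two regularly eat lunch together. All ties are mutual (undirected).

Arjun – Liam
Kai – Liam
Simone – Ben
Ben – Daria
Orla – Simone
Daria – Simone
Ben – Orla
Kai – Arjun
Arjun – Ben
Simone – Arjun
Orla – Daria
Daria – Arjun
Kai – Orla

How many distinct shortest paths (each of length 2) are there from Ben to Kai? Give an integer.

The shortest distance is 2. The length-2 paths are: Ben–Arjun–Kai; Ben–Orla–Kai.
That gives 2 distinct shortest paths.

2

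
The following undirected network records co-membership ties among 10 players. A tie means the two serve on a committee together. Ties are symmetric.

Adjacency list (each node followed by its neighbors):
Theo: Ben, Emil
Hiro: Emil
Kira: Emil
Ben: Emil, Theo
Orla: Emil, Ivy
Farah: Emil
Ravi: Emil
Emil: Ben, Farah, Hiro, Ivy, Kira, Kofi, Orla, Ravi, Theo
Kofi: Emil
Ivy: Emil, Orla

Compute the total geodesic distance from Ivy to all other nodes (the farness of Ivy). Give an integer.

Distances from Ivy: Ben:2, Emil:1, Farah:2, Hiro:2, Kira:2, Kofi:2, Orla:1, Ravi:2, Theo:2.
Sum = 2 + 1 + 2 + 2 + 2 + 2 + 1 + 2 + 2 = 16.

16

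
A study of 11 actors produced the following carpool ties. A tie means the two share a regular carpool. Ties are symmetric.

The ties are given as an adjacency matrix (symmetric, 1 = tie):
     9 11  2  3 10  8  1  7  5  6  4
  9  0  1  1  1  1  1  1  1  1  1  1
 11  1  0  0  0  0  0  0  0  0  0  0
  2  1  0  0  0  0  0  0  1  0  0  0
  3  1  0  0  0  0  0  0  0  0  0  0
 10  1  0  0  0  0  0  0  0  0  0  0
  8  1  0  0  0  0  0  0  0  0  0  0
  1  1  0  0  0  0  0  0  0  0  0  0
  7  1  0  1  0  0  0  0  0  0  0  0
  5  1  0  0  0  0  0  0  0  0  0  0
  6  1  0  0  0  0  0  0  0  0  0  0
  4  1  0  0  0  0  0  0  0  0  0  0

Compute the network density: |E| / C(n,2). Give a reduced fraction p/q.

There are 11 edges and 11 nodes, so the maximum possible is C(11,2) = 55.
Density = 11/55 = 1/5.

1/5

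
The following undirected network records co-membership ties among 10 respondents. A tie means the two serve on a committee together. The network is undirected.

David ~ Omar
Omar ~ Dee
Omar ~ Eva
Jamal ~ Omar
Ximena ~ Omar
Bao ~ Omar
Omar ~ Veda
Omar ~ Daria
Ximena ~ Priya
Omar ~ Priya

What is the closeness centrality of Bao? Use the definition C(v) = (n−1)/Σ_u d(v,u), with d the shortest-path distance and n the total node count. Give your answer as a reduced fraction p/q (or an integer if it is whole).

Distances from Bao: Daria:2, David:2, Dee:2, Eva:2, Jamal:2, Omar:1, Priya:2, Veda:2, Ximena:2. Sum = 17.
n = 10, so closeness = 9/17.

9/17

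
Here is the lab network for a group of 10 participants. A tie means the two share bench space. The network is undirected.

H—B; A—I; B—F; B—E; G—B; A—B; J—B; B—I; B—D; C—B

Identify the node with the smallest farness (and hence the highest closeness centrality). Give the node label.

Farness (sum of distances to all others) for each node — A:16, B:9, C:17, D:17, E:17, F:17, G:17, H:17, I:16, J:17.
The smallest farness is 9, for B, so B has the highest closeness.

B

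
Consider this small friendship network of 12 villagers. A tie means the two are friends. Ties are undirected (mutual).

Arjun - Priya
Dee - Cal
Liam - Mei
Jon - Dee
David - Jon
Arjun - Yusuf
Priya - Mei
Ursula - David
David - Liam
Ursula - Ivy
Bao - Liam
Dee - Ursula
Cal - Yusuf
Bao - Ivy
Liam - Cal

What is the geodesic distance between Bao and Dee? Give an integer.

One shortest route is Bao – Liam – Cal – Dee, which uses 3 edges, and at distance 2 from Bao we only reach {Cal, David, Mei, Ursula}, which does not include Dee. So d(Bao,Dee) = 3.

3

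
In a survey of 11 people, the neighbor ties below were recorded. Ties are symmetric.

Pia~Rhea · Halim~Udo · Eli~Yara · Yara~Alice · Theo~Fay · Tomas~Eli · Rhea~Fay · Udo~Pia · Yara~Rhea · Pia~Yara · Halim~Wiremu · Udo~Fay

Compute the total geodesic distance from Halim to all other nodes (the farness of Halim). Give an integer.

28

Distances from Halim: Alice:4, Eli:4, Fay:2, Pia:2, Rhea:3, Theo:3, Tomas:5, Udo:1, Wiremu:1, Yara:3.
Sum = 4 + 4 + 2 + 2 + 3 + 3 + 5 + 1 + 1 + 3 = 28.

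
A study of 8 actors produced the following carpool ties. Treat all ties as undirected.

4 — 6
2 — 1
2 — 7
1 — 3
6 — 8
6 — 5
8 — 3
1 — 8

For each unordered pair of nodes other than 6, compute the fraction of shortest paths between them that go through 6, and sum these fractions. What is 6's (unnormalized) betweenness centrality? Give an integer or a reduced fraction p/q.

11

Pairs whose geodesics pass through 6 — 8–4: 1; 8–5: 1; 4–5: 1; 4–1: 1; 4–3: 1; 4–2: 1; 4–7: 1; 5–1: 1; 5–3: 1; 5–2: 1; 5–7: 1.
All other pairs contribute 0.
Summing the contributions gives betweenness(6) = 11.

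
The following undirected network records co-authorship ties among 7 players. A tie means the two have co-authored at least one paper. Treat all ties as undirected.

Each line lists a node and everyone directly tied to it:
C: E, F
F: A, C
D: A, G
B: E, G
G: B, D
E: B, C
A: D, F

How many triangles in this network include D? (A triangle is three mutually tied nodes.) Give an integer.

0

D's neighbors are A and G, but none of them are tied to each other, so no triangle contains D.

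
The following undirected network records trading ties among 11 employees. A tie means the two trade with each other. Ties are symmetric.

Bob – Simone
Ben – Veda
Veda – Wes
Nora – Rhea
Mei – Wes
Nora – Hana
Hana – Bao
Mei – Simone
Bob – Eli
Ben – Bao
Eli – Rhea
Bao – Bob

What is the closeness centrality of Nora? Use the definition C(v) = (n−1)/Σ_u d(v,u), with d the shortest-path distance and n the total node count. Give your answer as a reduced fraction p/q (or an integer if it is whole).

Distances from Nora: Bao:2, Ben:3, Bob:3, Eli:2, Hana:1, Mei:5, Rhea:1, Simone:4, Veda:4, Wes:5. Sum = 30.
n = 11, so closeness = 10/30 = 1/3.

1/3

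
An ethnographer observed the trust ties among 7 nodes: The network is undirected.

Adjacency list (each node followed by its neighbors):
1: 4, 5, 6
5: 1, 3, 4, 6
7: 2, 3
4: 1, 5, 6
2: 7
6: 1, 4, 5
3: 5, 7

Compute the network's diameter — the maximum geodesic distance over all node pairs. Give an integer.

4

Eccentricity of each node (its greatest distance to any other): 1:4, 2:4, 3:2, 4:4, 5:3, 6:4, 7:3.
The maximum eccentricity is 4, realized for instance by the pair 1–2 via 1 – 5 – 3 – 7 – 2. So the diameter is 4.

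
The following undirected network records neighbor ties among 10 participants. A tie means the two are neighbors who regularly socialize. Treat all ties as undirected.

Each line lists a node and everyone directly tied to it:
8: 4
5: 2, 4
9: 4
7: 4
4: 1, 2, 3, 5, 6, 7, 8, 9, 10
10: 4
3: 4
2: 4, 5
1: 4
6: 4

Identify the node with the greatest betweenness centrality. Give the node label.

4

Unnormalized betweenness of each node: 1:0, 2:0, 3:0, 4:35, 5:0, 6:0, 7:0, 8:0, 9:0, 10:0.
4 has the largest value, 35, making it the main broker — the node through which the most shortest paths run.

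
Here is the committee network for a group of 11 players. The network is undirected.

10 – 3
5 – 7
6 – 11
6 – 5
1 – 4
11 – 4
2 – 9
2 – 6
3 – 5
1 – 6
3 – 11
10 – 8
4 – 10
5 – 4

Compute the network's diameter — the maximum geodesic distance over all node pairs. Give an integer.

Eccentricity of each node (its greatest distance to any other): 1:3, 2:5, 3:4, 4:4, 5:3, 6:4, 7:4, 8:6, 9:6, 10:5, 11:3.
The maximum eccentricity is 6, realized for instance by the pair 9–8 via 9 – 2 – 6 – 11 – 3 – 10 – 8. So the diameter is 6.

6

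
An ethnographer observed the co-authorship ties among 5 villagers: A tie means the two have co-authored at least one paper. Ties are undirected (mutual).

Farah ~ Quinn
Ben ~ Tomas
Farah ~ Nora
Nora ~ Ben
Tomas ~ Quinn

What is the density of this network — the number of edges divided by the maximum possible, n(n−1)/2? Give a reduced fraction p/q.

1/2

There are 5 edges and 5 nodes, so the maximum possible is C(5,2) = 10.
Density = 5/10 = 1/2.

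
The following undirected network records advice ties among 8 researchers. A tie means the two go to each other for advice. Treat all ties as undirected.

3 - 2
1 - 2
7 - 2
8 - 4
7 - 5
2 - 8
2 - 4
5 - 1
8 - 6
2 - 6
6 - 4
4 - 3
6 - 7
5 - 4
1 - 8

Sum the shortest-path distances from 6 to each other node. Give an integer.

10

Distances from 6: 1:2, 2:1, 3:2, 4:1, 5:2, 7:1, 8:1.
Sum = 2 + 1 + 2 + 1 + 2 + 1 + 1 = 10.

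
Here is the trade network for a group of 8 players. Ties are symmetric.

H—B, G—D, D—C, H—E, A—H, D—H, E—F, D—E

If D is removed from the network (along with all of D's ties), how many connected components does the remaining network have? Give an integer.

3

Without D, the remaining ties split the others into: {A, B, E, F, H}; {C}; {G}.
That's 3 separate components.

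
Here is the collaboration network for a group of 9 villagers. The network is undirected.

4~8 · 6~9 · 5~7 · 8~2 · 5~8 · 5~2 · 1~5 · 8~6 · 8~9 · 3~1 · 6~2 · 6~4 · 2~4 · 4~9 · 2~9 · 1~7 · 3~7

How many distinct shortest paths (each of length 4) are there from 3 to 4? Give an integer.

4

The shortest distance is 4. The length-4 paths are: 3–7–5–8–4; 3–1–5–8–4; 3–7–5–2–4; 3–1–5–2–4.
That gives 4 distinct shortest paths.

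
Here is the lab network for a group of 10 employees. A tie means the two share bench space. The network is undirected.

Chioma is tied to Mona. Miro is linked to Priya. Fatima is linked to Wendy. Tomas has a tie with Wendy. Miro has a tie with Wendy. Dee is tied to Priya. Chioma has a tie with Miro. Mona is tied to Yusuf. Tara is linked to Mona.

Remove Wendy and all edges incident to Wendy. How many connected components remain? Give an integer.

3

Without Wendy, the remaining ties split the others into: {Chioma, Dee, Miro, Mona, Priya, Tara, Yusuf}; {Fatima}; {Tomas}.
That's 3 separate components.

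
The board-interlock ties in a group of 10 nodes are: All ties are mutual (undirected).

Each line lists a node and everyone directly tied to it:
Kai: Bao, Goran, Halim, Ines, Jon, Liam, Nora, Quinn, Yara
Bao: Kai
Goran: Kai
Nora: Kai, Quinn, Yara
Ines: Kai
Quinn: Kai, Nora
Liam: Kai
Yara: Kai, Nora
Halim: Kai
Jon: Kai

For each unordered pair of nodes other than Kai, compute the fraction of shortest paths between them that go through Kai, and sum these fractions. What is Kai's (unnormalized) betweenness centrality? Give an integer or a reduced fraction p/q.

Pairs whose geodesics pass through Kai — Yara–Goran: 1; Yara–Quinn: 1/2; Yara–Ines: 1; Yara–Liam: 1; Yara–Bao: 1; Yara–Halim: 1; Yara–Jon: 1; Goran–Quinn: 1; Goran–Nora: 1; Goran–Ines: 1; Goran–Liam: 1; Goran–Bao: 1; Goran–Halim: 1; Goran–Jon: 1 … (+20 more pairs).
All other pairs contribute 0.
Summing the contributions gives betweenness(Kai) = 67/2.

67/2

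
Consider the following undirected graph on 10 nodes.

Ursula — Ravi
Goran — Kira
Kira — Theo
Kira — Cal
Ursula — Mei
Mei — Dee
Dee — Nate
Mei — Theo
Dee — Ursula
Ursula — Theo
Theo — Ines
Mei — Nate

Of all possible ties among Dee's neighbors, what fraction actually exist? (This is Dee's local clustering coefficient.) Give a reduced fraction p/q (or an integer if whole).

Dee's neighbors: Mei, Nate, and Ursula (k = 3).
Possible neighbor pairs: C(3,2) = 3. Edges among them: Mei–Nate, Mei–Ursula → e = 2.
Clustering(Dee) = 2/3.

2/3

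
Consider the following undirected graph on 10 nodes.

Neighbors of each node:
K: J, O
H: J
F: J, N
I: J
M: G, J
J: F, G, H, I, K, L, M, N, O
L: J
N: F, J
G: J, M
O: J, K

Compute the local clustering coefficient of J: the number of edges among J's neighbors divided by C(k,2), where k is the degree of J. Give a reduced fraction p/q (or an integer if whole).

J's neighbors: F, G, H, I, K, L, M, N, and O (k = 9).
Possible neighbor pairs: C(9,2) = 36. Edges among them: F–N, G–M, K–O → e = 3.
Clustering(J) = 3/36 = 1/12.

1/12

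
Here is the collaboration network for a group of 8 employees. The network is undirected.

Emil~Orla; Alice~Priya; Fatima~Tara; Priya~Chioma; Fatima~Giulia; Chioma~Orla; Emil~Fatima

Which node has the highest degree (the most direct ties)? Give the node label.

Fatima

Degrees — Alice:1, Chioma:2, Emil:2, Fatima:3, Giulia:1, Orla:2, Priya:2, Tara:1.
The maximum is 3, attained only by Fatima.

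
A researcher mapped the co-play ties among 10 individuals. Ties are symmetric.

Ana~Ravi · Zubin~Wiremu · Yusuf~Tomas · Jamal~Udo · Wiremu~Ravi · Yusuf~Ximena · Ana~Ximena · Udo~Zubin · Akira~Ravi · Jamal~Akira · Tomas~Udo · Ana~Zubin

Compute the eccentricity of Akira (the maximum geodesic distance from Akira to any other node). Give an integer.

Distances from Akira: Ana:2, Jamal:1, Ravi:1, Tomas:3, Udo:2, Wiremu:2, Ximena:3, Yusuf:4, Zubin:3.
The largest is 4 (to Yusuf), so the eccentricity of Akira is 4.

4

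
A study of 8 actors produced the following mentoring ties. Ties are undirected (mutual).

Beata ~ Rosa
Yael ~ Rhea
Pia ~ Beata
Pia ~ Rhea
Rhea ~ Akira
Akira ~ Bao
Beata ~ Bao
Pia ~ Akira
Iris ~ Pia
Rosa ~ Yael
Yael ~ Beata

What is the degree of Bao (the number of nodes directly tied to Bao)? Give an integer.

2

Bao is directly tied to Akira and Beata. That is 2 neighbors, so the degree of Bao is 2.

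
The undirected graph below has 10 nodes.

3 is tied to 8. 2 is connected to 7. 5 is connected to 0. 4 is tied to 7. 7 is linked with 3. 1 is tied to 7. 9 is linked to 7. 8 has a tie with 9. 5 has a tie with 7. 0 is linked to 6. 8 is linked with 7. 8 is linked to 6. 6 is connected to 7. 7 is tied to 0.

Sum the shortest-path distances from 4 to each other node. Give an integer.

Distances from 4: 0:2, 1:2, 2:2, 3:2, 5:2, 6:2, 7:1, 8:2, 9:2.
Sum = 2 + 2 + 2 + 2 + 2 + 2 + 1 + 2 + 2 = 17.

17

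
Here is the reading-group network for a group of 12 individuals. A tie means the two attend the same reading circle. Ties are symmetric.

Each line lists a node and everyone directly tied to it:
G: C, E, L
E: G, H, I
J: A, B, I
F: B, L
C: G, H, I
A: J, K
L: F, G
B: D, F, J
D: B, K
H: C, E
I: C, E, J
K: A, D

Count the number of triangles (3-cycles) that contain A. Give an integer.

A's neighbors are J and K, but none of them are tied to each other, so no triangle contains A.

0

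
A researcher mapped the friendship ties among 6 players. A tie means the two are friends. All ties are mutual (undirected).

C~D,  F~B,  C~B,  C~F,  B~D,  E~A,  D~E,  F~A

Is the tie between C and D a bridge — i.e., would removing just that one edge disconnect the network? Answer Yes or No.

Even without that edge, C still reaches D via C – B – D, so the network stays connected. Not a bridge.

No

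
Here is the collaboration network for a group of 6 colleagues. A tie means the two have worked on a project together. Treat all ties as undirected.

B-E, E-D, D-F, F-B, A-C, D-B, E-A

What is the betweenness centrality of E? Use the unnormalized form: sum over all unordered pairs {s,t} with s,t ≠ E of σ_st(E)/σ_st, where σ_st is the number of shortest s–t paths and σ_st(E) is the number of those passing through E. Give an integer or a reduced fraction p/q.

6

Pairs whose geodesics pass through E — C–F: 2/2; C–D: 1; C–B: 1; A–F: 2/2; A–D: 1; A–B: 1.
All other pairs contribute 0.
Summing the contributions gives betweenness(E) = 6.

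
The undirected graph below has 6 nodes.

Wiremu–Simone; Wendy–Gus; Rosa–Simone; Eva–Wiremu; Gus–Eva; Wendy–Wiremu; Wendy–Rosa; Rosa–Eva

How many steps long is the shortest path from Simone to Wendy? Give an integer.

2

One shortest route is Simone – Wiremu – Wendy, which uses 2 edges, and Simone and Wendy are not directly tied, so nothing shorter exists. So d(Simone,Wendy) = 2.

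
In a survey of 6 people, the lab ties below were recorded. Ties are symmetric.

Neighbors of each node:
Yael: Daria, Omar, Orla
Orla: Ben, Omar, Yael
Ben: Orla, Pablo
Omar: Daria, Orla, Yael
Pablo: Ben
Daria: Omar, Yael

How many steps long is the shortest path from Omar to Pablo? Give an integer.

3

One shortest route is Omar – Orla – Ben – Pablo, which uses 3 edges, and at distance 2 from Omar we only reach {Ben}, which does not include Pablo. So d(Omar,Pablo) = 3.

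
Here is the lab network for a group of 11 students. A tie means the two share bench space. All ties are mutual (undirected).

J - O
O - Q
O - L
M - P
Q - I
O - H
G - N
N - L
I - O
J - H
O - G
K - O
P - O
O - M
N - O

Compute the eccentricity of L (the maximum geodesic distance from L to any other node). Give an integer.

2

Distances from L: G:2, H:2, I:2, J:2, K:2, M:2, N:1, O:1, P:2, Q:2.
The largest is 2 (to J, H, G, K, P, I, Q, and M), so the eccentricity of L is 2.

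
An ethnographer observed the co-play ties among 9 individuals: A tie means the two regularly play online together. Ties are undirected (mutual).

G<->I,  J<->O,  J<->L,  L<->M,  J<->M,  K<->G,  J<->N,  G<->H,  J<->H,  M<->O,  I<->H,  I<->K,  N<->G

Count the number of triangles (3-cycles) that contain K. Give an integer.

K's neighbors: G and I.
Neighbor pairs that are themselves tied: K–G–I. Each forms one triangle with K, for 1 in total.

1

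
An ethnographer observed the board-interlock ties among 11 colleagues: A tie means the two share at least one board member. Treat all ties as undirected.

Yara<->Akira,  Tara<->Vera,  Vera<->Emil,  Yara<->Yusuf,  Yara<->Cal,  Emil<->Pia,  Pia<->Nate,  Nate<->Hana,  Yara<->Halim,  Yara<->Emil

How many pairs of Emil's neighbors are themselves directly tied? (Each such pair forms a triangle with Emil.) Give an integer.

Emil's neighbors are Pia, Vera, and Yara, but none of them are tied to each other, so no triangle contains Emil.

0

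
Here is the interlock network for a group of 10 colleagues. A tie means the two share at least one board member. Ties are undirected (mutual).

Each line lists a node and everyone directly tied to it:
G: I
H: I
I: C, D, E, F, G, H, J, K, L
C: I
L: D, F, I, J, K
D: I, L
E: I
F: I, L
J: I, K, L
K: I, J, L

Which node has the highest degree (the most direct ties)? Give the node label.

I

Degrees — C:1, D:2, E:1, F:2, G:1, H:1, I:9, J:3, K:3, L:5.
The maximum is 9, attained only by I.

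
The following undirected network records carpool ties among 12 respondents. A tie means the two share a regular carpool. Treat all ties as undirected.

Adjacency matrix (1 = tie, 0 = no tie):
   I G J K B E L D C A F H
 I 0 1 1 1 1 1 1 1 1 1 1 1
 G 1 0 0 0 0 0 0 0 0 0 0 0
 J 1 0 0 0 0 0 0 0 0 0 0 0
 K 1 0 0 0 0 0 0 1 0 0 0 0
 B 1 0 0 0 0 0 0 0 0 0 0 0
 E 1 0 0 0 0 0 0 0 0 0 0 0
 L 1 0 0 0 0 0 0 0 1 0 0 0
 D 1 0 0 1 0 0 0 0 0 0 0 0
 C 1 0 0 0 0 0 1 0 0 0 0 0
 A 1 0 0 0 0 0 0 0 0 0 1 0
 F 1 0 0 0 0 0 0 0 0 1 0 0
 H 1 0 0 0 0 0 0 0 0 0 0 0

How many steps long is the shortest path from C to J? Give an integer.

One shortest route is C – I – J, which uses 2 edges, and C and J are not directly tied, so nothing shorter exists. So d(C,J) = 2.

2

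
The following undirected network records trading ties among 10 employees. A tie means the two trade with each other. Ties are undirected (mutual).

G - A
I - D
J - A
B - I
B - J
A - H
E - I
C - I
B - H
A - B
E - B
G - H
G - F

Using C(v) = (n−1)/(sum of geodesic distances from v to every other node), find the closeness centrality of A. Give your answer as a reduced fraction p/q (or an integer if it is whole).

Distances from A: B:1, C:3, D:3, E:2, F:2, G:1, H:1, I:2, J:1. Sum = 16.
n = 10, so closeness = 9/16.

9/16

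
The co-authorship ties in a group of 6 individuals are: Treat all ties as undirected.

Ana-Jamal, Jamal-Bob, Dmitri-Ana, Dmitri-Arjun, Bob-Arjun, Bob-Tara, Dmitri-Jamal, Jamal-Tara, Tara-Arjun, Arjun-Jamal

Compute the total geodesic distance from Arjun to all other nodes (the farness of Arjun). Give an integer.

6

Distances from Arjun: Ana:2, Bob:1, Dmitri:1, Jamal:1, Tara:1.
Sum = 2 + 1 + 1 + 1 + 1 = 6.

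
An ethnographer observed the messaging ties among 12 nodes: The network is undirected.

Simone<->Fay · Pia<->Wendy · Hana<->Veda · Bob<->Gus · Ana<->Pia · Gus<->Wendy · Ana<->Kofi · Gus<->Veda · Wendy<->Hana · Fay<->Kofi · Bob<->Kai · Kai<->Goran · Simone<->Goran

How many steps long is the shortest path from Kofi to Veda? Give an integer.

One shortest route is Kofi – Ana – Pia – Wendy – Gus – Veda, which uses 5 edges, and at distance 4 from Kofi we only reach {Gus, Hana, Kai}, which does not include Veda. So d(Kofi,Veda) = 5.

5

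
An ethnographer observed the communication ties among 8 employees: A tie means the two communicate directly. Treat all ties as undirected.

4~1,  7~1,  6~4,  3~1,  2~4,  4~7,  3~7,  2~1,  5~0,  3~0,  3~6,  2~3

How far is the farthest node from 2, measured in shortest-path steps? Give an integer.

3

Distances from 2: 0:2, 1:1, 3:1, 4:1, 5:3, 6:2, 7:2.
The largest is 3 (to 5), so the eccentricity of 2 is 3.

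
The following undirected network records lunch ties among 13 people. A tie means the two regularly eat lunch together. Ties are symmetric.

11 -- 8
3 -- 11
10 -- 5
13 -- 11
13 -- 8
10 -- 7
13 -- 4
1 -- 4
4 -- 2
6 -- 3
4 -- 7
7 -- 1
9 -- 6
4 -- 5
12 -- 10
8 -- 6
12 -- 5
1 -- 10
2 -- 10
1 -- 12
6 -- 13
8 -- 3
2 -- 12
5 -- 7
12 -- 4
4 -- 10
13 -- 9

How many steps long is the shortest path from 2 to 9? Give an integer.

One shortest route is 2 – 4 – 13 – 9, which uses 3 edges, and at distance 2 from 2 we only reach {1, 5, 7, 13}, which does not include 9. So d(2,9) = 3.

3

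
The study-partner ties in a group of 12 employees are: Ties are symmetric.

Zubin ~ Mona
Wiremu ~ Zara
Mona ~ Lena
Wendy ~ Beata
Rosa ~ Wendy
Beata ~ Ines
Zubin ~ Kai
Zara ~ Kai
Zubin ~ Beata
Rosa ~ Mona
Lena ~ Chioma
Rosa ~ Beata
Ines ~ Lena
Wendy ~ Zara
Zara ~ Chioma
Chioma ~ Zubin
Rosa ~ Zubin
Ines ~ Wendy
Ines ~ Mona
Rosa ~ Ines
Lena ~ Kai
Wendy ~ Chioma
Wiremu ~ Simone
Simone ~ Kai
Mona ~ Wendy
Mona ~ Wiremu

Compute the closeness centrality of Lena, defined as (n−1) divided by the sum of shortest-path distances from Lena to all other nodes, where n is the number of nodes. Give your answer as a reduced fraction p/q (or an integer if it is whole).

Distances from Lena: Beata:2, Chioma:1, Ines:1, Kai:1, Mona:1, Rosa:2, Simone:2, Wendy:2, Wiremu:2, Zara:2, Zubin:2. Sum = 18.
n = 12, so closeness = 11/18.

11/18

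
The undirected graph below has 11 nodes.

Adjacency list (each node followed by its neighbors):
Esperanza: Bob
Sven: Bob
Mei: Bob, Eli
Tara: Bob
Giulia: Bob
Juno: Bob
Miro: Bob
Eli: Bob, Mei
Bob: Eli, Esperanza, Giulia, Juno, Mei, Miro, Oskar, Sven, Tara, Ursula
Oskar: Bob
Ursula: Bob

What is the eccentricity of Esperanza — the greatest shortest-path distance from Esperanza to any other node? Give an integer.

2

Distances from Esperanza: Bob:1, Eli:2, Giulia:2, Juno:2, Mei:2, Miro:2, Oskar:2, Sven:2, Tara:2, Ursula:2.
The largest is 2 (to Ursula, Miro, Oskar, Sven, Mei, Eli, Tara, Giulia, and Juno), so the eccentricity of Esperanza is 2.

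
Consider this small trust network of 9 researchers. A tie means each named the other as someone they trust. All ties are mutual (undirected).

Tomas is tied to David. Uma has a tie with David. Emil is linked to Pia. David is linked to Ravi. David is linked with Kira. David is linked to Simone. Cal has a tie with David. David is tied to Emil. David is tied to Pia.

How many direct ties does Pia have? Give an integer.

Pia is directly tied to David and Emil. That is 2 neighbors, so the degree of Pia is 2.

2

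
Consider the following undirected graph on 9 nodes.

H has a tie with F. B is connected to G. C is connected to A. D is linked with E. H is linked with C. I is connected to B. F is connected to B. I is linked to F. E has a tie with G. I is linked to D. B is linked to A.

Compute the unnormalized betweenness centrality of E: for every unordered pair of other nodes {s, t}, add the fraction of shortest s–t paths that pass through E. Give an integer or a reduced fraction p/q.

Pairs whose geodesics pass through E — D–G: 1.
All other pairs contribute 0.
Summing the contributions gives betweenness(E) = 1.

1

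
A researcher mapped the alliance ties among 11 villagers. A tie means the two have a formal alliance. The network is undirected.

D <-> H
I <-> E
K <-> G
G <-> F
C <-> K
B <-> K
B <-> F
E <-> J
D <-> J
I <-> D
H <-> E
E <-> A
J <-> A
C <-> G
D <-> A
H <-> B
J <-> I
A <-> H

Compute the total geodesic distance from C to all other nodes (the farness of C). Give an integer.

31

Distances from C: A:4, B:2, D:4, E:4, F:2, G:1, H:3, I:5, J:5, K:1.
Sum = 4 + 2 + 4 + 4 + 2 + 1 + 3 + 5 + 5 + 1 = 31.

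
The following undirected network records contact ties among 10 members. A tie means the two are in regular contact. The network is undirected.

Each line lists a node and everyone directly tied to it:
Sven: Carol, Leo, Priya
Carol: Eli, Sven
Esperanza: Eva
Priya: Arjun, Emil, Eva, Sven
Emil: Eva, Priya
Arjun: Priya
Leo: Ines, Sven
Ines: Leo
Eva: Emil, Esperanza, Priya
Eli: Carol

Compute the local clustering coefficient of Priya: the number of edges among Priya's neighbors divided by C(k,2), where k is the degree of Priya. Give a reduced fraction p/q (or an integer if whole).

Priya's neighbors: Arjun, Emil, Eva, and Sven (k = 4).
Possible neighbor pairs: C(4,2) = 6. Edges among them: Emil–Eva → e = 1.
Clustering(Priya) = 1/6.

1/6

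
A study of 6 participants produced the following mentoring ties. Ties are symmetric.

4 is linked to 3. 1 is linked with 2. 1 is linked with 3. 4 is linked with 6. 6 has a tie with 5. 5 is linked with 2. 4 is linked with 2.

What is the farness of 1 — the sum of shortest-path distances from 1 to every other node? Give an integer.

9

Distances from 1: 2:1, 3:1, 4:2, 5:2, 6:3.
Sum = 1 + 1 + 2 + 2 + 3 = 9.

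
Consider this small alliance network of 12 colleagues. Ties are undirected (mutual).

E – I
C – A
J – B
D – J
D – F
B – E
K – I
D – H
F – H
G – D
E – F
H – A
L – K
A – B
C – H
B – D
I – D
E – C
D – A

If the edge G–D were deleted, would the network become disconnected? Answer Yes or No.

Without the G–D edge there is no alternate route between G and D, so the network disconnects. It is a bridge.

Yes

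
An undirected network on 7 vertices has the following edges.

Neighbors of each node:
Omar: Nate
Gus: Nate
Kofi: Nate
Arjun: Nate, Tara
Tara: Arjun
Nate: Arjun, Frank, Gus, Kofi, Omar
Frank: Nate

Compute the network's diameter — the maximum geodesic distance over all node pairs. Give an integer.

Eccentricity of each node (its greatest distance to any other): Arjun:2, Frank:3, Gus:3, Kofi:3, Nate:2, Omar:3, Tara:3.
The maximum eccentricity is 3, realized for instance by the pair Omar–Tara via Omar – Nate – Arjun – Tara. So the diameter is 3.

3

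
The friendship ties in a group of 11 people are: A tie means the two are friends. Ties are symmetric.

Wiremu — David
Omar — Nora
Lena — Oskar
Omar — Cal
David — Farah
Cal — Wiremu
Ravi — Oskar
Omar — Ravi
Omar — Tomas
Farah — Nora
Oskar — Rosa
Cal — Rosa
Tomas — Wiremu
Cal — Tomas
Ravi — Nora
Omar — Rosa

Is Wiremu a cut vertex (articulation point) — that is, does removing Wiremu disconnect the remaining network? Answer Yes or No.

Even without Wiremu, every remaining node can still reach every other (the residual graph is connected), so Wiremu is not a cut vertex.

No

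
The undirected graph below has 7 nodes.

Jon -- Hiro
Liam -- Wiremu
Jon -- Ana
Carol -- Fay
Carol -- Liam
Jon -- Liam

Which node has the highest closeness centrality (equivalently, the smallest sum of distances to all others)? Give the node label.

Farness (sum of distances to all others) for each node — Ana:15, Carol:12, Fay:17, Hiro:15, Jon:10, Liam:9, Wiremu:14.
The smallest farness is 9, for Liam, so Liam has the highest closeness.

Liam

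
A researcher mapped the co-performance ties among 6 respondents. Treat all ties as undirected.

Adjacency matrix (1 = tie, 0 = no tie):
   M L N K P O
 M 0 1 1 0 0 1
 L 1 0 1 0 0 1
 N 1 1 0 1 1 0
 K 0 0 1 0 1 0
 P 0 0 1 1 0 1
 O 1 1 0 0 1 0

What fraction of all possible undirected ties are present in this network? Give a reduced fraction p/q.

3/5

There are 9 edges and 6 nodes, so the maximum possible is C(6,2) = 15.
Density = 9/15 = 3/5.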